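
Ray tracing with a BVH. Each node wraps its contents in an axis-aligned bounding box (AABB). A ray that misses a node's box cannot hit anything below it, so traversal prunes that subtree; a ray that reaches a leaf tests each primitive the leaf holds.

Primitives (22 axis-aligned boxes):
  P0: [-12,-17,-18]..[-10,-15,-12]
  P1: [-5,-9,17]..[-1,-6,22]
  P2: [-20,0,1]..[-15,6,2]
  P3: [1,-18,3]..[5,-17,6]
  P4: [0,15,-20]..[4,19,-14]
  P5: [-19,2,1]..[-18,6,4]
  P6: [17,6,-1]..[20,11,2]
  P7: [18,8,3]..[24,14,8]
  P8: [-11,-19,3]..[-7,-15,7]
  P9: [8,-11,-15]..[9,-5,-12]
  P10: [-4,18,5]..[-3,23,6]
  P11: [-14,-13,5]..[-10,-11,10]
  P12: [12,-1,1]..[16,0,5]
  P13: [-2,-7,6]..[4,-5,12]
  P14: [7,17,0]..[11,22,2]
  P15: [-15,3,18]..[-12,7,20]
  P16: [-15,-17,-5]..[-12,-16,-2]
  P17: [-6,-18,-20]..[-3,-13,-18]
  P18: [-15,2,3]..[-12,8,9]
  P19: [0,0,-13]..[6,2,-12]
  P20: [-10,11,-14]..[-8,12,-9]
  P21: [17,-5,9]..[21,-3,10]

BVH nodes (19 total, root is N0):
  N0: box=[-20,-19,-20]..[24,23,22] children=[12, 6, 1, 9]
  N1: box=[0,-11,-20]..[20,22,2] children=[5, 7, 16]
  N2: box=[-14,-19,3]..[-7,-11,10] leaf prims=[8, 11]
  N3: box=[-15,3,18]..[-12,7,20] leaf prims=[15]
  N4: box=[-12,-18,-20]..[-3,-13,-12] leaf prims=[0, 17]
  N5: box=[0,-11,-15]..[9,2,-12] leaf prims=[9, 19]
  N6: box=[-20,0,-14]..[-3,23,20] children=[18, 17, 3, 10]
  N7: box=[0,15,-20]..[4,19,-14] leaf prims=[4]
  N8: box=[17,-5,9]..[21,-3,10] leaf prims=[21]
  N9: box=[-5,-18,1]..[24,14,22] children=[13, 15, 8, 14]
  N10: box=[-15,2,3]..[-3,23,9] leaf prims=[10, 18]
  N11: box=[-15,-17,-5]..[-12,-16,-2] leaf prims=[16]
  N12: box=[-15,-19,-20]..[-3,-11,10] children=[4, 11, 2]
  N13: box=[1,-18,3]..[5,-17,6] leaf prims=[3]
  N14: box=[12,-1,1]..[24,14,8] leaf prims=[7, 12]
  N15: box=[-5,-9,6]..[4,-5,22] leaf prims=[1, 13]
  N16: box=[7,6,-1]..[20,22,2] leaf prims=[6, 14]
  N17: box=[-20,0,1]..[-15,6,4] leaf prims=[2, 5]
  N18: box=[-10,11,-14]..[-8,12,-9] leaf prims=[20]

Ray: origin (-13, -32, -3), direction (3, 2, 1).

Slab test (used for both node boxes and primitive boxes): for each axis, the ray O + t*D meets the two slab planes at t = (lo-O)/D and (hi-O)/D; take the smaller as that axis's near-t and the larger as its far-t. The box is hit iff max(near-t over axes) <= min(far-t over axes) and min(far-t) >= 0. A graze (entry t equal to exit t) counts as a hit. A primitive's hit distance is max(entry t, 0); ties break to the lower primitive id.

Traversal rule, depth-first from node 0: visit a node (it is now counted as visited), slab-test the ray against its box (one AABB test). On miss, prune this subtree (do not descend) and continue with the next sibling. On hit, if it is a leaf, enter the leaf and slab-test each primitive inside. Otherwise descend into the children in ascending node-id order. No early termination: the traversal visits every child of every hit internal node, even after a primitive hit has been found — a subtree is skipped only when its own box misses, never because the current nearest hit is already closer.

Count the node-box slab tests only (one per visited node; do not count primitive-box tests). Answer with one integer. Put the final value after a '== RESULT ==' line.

Traverse from the root:
N0 x:[-7/3,37/3] y:[13/2,55/2] z:[-17,25] -> hit [13/2,37/3], descend [1, 6, 9, 12]
  N1 x:[13/3,11] y:[21/2,27] z:[-17,5] -> miss, prune
  N6 x:[-7/3,10/3] y:[16,55/2] z:[-11,23] -> miss, prune
  N9 x:[8/3,37/3] y:[7,23] z:[4,25] -> hit [7,37/3], descend [8, 13, 14, 15]
    N8 x:[10,34/3] y:[27/2,29/2] z:[12,13] -> miss, prune
    N13 x:[14/3,6] y:[7,15/2] z:[6,9] -> miss, prune
    N14 x:[25/3,37/3] y:[31/2,23] z:[4,11] -> miss, prune
    N15 x:[8/3,17/3] y:[23/2,27/2] z:[9,25] -> miss, prune
  N12 x:[-2/3,10/3] y:[13/2,21/2] z:[-17,13] -> miss, prune

order=[0, 1, 6, 9, 8, 13, 14, 15, 12]  |boxes|=9  |leaves|=0  hit=miss

== RESULT ==
9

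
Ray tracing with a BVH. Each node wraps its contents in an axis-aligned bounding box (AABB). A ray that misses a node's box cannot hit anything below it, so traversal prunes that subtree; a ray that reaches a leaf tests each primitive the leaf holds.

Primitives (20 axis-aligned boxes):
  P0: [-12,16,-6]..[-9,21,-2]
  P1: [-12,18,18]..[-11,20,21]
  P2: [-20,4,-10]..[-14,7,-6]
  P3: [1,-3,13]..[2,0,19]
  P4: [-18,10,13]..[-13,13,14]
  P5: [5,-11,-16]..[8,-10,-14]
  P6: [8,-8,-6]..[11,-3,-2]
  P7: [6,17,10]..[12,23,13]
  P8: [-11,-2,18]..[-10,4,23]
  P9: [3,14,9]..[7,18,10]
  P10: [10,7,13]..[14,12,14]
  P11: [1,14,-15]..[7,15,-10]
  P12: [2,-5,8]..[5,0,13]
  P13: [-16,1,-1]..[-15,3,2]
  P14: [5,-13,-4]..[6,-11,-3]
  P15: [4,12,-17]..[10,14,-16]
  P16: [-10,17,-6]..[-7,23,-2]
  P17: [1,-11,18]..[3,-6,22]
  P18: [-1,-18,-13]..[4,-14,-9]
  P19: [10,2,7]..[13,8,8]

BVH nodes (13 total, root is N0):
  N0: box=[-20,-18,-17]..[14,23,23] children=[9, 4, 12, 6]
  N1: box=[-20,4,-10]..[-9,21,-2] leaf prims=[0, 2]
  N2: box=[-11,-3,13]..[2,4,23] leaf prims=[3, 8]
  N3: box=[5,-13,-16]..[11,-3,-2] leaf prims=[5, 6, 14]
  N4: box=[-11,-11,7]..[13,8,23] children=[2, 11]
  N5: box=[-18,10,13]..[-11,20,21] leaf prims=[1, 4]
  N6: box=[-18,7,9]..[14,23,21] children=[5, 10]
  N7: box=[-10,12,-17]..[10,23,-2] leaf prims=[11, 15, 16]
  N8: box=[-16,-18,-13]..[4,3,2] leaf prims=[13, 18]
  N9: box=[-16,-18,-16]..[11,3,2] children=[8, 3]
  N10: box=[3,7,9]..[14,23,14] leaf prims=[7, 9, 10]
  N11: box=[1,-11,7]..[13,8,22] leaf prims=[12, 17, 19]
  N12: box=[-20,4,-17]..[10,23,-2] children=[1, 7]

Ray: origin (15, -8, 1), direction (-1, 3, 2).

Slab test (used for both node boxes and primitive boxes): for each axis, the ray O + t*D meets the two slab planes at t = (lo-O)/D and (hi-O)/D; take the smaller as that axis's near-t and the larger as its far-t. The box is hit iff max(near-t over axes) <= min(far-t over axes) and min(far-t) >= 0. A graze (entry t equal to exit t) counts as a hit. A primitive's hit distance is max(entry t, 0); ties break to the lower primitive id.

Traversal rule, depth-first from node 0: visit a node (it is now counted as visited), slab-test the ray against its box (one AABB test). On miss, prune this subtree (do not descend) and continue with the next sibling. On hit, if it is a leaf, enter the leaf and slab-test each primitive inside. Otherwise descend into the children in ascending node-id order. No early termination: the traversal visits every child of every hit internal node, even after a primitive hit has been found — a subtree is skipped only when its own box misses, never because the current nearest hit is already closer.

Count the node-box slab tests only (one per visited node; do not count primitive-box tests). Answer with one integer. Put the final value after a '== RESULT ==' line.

Walk:
N0 x:[1,35] y:[-10/3,31/3] z:[-9,11] -> hit [1,31/3], descend [4, 6, 9, 12]
  N4 x:[2,26] y:[-1,16/3] z:[3,11] -> hit [3,16/3], descend [2, 11]
    N2 x:[13,26] y:[5/3,4] z:[6,11] -> miss, prune
    N11 x:[2,14] y:[-1,16/3] z:[3,21/2] -> hit [3,16/3] leaf, test {P12(miss), P17(miss), P19@t=10/3}
  N6 x:[1,33] y:[5,31/3] z:[4,10] -> hit [5,10], descend [5, 10]
    N5 x:[26,33] y:[6,28/3] z:[6,10] -> miss, prune
    N10 x:[1,12] y:[5,31/3] z:[4,13/2] -> hit [5,13/2] leaf, test {P7(miss), P9(miss), P10(miss)}
  N9 x:[4,31] y:[-10/3,11/3] z:[-17/2,1/2] -> miss, prune
  N12 x:[5,35] y:[4,31/3] z:[-9,-3/2] -> miss, prune

order=[0, 4, 2, 11, 6, 5, 10, 9, 12]  |boxes|=9  |leaves|=2  hit=P19

== RESULT ==
9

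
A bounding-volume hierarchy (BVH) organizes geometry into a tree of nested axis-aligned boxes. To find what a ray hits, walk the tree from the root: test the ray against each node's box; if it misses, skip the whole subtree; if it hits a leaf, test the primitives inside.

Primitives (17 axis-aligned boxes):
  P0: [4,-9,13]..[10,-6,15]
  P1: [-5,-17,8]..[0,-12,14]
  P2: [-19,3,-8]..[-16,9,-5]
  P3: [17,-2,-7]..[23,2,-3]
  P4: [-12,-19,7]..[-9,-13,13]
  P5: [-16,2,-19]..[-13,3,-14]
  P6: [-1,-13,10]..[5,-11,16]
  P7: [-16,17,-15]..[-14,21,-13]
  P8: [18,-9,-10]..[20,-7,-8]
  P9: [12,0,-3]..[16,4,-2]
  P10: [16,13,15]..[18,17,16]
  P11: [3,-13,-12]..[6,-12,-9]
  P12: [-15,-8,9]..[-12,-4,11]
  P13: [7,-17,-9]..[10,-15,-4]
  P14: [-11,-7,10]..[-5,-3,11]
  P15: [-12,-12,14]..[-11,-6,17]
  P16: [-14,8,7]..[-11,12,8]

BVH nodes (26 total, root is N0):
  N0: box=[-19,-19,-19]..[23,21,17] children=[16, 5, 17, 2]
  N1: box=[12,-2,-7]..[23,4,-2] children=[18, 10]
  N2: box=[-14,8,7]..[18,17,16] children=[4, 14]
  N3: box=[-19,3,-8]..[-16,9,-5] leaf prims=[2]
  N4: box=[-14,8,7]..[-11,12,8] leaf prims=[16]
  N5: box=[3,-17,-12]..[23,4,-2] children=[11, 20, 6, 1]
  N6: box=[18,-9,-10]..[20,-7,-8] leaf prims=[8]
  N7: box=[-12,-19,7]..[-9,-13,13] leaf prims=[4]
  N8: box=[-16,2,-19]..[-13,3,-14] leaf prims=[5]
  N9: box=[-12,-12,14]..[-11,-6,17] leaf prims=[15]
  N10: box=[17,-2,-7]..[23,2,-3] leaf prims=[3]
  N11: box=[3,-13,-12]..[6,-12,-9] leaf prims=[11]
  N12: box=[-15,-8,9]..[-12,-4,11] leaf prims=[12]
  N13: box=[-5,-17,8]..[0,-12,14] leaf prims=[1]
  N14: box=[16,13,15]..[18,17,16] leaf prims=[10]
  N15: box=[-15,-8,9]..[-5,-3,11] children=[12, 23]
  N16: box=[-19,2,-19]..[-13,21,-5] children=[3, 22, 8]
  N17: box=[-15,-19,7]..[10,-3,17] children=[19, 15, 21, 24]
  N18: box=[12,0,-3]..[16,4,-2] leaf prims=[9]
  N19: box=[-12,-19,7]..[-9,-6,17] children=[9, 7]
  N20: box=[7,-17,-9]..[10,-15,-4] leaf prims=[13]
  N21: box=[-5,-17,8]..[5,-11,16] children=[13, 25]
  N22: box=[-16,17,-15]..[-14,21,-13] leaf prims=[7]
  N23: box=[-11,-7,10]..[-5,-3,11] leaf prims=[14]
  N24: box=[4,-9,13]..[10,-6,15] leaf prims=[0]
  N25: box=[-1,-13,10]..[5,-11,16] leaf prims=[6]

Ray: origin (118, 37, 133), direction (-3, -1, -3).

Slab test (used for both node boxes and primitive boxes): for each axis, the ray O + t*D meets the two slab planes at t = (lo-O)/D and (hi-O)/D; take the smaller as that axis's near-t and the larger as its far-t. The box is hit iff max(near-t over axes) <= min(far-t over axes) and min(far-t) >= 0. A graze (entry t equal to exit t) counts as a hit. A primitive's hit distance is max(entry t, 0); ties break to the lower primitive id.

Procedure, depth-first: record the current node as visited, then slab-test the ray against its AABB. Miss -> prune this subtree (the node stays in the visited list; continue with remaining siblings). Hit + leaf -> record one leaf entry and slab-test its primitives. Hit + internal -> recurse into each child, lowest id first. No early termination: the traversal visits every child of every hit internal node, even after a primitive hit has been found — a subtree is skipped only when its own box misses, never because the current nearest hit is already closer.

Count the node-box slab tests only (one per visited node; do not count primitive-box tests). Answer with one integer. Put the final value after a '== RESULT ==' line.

Traverse from the root:
N0 x:[95/3,137/3] y:[16,56] z:[116/3,152/3] -> hit [116/3,137/3], descend [2, 5, 16, 17]
  N2 x:[100/3,44] y:[20,29] z:[39,42] -> miss, prune
  N5 x:[95/3,115/3] y:[33,54] z:[45,145/3] -> miss, prune
  N16 x:[131/3,137/3] y:[16,35] z:[46,152/3] -> miss, prune
  N17 x:[36,133/3] y:[40,56] z:[116/3,42] -> hit [40,42], descend [15, 19, 21, 24]
    N15 x:[41,133/3] y:[40,45] z:[122/3,124/3] -> hit [41,124/3], descend [12, 23]
      N12 x:[130/3,133/3] y:[41,45] z:[122/3,124/3] -> miss, prune
      N23 x:[41,43] y:[40,44] z:[122/3,41] -> hit [41,41] leaf, test {P14@t=41}
    N19 x:[127/3,130/3] y:[43,56] z:[116/3,42] -> miss, prune
    N21 x:[113/3,41] y:[48,54] z:[39,125/3] -> miss, prune
    N24 x:[36,38] y:[43,46] z:[118/3,40] -> miss, prune

order=[0, 2, 5, 16, 17, 15, 12, 23, 19, 21, 24]  |boxes|=11  |leaves|=1  hit=P14

== RESULT ==
11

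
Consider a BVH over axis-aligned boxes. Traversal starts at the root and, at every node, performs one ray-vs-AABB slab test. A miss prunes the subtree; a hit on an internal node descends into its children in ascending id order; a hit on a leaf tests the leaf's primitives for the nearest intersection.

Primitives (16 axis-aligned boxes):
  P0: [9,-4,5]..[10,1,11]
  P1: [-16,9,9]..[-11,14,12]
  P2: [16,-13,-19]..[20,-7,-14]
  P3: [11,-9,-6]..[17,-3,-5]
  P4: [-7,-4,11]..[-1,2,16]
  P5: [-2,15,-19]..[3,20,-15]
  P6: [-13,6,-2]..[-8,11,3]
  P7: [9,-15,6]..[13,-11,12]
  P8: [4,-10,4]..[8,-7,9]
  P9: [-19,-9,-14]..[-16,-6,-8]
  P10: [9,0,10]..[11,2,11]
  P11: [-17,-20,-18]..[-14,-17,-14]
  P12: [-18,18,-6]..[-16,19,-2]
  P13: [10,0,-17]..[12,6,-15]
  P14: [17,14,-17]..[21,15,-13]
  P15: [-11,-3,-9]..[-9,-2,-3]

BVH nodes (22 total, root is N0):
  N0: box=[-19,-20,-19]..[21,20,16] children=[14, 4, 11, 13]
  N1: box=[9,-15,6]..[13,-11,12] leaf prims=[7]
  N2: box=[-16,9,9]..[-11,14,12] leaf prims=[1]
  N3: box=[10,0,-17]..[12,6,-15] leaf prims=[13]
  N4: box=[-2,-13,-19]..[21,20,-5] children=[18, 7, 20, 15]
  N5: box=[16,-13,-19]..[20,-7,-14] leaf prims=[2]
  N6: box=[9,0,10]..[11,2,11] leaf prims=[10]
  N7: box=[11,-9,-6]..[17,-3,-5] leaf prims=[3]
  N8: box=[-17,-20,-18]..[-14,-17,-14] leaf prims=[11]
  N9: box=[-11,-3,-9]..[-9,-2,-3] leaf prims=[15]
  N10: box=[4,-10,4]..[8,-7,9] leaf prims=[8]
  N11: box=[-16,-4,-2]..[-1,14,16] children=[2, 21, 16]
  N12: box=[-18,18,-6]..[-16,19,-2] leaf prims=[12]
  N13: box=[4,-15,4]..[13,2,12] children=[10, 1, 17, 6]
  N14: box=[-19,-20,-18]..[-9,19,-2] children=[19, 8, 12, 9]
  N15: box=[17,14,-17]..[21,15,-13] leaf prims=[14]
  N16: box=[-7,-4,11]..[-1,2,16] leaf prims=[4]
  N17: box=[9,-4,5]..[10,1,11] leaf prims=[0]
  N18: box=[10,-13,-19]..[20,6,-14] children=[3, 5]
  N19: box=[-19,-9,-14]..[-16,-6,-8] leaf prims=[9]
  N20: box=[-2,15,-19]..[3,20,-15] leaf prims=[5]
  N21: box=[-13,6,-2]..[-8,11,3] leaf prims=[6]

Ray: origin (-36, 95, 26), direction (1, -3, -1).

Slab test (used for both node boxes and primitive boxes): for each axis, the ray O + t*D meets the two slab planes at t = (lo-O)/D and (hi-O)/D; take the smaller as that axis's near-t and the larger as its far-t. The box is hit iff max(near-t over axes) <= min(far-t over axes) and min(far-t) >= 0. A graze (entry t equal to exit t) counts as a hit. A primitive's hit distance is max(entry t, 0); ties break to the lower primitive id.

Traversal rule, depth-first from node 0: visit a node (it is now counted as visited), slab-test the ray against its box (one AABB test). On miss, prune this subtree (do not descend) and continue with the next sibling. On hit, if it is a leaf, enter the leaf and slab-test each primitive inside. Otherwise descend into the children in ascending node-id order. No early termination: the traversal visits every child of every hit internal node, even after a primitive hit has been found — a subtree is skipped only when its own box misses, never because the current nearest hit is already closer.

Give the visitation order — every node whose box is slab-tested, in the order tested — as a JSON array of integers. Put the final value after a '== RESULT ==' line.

Trace the traversal:
N0 x:[17,57] y:[25,115/3] z:[10,45] -> hit [25,115/3], descend [4, 11, 13, 14]
  N4 x:[34,57] y:[25,36] z:[31,45] -> hit [34,36], descend [7, 15, 18, 20]
    N7 x:[47,53] y:[98/3,104/3] z:[31,32] -> miss, prune
    N15 x:[53,57] y:[80/3,27] z:[39,43] -> miss, prune
    N18 x:[46,56] y:[89/3,36] z:[40,45] -> miss, prune
    N20 x:[34,39] y:[25,80/3] z:[41,45] -> miss, prune
  N11 x:[20,35] y:[27,33] z:[10,28] -> hit [27,28], descend [2, 16, 21]
    N2 x:[20,25] y:[27,86/3] z:[14,17] -> miss, prune
    N16 x:[29,35] y:[31,33] z:[10,15] -> miss, prune
    N21 x:[23,28] y:[28,89/3] z:[23,28] -> hit [28,28] leaf, test {P6@t=28}
  N13 x:[40,49] y:[31,110/3] z:[14,22] -> miss, prune
  N14 x:[17,27] y:[76/3,115/3] z:[28,44] -> miss, prune

Summary -> nodes [0, 4, 7, 15, 18, 20, 11, 2, 16, 21, 13, 14]; box-tests=12; leaf-entries=1; first=P6

== RESULT ==
[0, 4, 7, 15, 18, 20, 11, 2, 16, 21, 13, 14]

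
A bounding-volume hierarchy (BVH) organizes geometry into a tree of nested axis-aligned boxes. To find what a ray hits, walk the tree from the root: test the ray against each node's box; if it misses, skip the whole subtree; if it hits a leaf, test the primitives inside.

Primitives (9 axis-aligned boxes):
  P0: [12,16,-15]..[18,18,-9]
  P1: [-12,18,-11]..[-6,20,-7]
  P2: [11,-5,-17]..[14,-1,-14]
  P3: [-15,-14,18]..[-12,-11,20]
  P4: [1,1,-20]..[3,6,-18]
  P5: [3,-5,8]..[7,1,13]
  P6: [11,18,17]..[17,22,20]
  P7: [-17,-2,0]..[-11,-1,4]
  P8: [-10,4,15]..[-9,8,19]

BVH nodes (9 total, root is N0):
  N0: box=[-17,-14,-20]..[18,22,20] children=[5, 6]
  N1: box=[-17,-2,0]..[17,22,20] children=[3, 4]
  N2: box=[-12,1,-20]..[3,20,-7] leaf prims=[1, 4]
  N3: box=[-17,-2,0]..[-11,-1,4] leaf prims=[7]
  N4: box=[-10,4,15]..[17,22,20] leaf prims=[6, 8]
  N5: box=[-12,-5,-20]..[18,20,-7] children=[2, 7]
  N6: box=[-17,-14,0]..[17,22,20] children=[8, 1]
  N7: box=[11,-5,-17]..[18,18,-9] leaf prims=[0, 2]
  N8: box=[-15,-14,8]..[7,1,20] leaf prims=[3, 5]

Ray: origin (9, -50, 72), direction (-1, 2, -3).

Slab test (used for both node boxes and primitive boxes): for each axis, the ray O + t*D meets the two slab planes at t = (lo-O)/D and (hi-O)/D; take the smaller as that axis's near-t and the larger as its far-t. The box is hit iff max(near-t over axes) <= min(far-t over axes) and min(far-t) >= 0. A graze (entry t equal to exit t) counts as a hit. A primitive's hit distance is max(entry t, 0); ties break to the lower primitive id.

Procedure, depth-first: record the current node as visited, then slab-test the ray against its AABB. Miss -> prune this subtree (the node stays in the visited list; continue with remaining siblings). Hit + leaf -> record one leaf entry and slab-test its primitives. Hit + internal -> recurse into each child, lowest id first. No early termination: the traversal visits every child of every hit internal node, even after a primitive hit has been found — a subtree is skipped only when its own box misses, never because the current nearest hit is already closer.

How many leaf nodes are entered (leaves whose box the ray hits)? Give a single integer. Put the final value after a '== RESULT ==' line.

Walk:
N0 x:[-9,26] y:[18,36] z:[52/3,92/3] -> hit [18,26], descend [5, 6]
  N5 x:[-9,21] y:[45/2,35] z:[79/3,92/3] -> miss, prune
  N6 x:[-8,26] y:[18,36] z:[52/3,24] -> hit [18,24], descend [1, 8]
    N1 x:[-8,26] y:[24,36] z:[52/3,24] -> hit [24,24], descend [3, 4]
      N3 x:[20,26] y:[24,49/2] z:[68/3,24] -> hit [24,24] leaf, test {P7@t=24}
      N4 x:[-8,19] y:[27,36] z:[52/3,19] -> miss, prune
    N8 x:[2,24] y:[18,51/2] z:[52/3,64/3] -> hit [18,64/3] leaf, test {P3(miss), P5(miss)}

Visited [0, 5, 6, 1, 3, 4, 8]. Tests: 7 box, 2 leaf. Nearest: P7.

== RESULT ==
2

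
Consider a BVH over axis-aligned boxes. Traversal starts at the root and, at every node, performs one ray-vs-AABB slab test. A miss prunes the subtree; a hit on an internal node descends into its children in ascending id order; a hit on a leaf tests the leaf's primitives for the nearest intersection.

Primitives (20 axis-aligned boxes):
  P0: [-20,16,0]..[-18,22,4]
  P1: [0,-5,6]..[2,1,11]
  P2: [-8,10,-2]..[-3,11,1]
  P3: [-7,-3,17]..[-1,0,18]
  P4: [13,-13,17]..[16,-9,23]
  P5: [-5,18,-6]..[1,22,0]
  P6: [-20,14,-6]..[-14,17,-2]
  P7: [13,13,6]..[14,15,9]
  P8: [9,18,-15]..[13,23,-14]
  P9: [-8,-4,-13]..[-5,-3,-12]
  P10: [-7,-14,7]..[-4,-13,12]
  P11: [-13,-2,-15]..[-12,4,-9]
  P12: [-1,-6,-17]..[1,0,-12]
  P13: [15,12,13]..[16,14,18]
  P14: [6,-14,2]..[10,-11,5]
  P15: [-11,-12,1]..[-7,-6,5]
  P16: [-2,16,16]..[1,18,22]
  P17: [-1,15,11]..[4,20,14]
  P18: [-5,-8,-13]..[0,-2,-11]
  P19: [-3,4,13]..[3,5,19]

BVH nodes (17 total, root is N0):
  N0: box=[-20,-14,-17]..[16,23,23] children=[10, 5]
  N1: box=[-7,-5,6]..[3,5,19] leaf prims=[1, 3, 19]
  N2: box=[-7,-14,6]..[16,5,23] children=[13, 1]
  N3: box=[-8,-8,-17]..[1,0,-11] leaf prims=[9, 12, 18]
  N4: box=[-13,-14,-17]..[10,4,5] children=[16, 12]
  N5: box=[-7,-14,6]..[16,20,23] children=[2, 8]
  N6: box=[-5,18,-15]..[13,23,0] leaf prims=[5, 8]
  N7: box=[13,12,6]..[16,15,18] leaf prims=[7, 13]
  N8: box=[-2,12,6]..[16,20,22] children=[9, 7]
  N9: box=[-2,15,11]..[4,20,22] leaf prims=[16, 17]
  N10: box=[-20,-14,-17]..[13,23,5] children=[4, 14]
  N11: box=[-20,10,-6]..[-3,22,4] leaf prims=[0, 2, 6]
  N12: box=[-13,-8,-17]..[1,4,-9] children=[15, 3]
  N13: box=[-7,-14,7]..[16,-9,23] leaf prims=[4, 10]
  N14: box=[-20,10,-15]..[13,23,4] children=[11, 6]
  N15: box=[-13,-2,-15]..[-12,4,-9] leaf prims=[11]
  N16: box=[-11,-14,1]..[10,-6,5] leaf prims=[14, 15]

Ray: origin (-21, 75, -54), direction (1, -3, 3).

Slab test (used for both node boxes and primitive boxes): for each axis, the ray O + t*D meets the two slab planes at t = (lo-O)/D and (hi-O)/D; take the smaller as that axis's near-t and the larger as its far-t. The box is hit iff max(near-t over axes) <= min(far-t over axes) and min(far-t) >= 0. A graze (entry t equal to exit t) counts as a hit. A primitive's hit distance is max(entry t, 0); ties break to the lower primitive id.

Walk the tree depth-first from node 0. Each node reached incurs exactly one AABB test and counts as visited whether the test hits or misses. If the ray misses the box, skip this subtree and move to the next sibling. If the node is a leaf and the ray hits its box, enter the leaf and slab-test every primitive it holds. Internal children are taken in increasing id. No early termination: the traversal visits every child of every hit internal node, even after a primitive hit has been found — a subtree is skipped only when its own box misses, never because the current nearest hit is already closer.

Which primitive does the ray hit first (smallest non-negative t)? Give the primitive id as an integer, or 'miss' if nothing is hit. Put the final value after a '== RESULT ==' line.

Trace the traversal:
N0 x:[1,37] y:[52/3,89/3] z:[37/3,77/3] -> hit [52/3,77/3], descend [5, 10]
  N5 x:[14,37] y:[55/3,89/3] z:[20,77/3] -> hit [20,77/3], descend [2, 8]
    N2 x:[14,37] y:[70/3,89/3] z:[20,77/3] -> hit [70/3,77/3], descend [1, 13]
      N1 x:[14,24] y:[70/3,80/3] z:[20,73/3] -> hit [70/3,24] leaf, test {P1(miss), P3(miss), P19@t=70/3}
      N13 x:[14,37] y:[28,89/3] z:[61/3,77/3] -> miss, prune
    N8 x:[19,37] y:[55/3,21] z:[20,76/3] -> hit [20,21], descend [7, 9]
      N7 x:[34,37] y:[20,21] z:[20,24] -> miss, prune
      N9 x:[19,25] y:[55/3,20] z:[65/3,76/3] -> miss, prune
  N10 x:[1,34] y:[52/3,89/3] z:[37/3,59/3] -> hit [52/3,59/3], descend [4, 14]
    N4 x:[8,31] y:[71/3,89/3] z:[37/3,59/3] -> miss, prune
    N14 x:[1,34] y:[52/3,65/3] z:[13,58/3] -> hit [52/3,58/3], descend [6, 11]
      N6 x:[16,34] y:[52/3,19] z:[13,18] -> hit [52/3,18] leaf, test {P5@t=53/3, P8(miss)}
      N11 x:[1,18] y:[53/3,65/3] z:[16,58/3] -> hit [53/3,18] leaf, test {P0(miss), P2(miss), P6(miss)}

Visited [0, 5, 2, 1, 13, 8, 7, 9, 10, 4, 14, 6, 11]. Tests: 13 box, 3 leaf. Nearest: P5.

== RESULT ==
5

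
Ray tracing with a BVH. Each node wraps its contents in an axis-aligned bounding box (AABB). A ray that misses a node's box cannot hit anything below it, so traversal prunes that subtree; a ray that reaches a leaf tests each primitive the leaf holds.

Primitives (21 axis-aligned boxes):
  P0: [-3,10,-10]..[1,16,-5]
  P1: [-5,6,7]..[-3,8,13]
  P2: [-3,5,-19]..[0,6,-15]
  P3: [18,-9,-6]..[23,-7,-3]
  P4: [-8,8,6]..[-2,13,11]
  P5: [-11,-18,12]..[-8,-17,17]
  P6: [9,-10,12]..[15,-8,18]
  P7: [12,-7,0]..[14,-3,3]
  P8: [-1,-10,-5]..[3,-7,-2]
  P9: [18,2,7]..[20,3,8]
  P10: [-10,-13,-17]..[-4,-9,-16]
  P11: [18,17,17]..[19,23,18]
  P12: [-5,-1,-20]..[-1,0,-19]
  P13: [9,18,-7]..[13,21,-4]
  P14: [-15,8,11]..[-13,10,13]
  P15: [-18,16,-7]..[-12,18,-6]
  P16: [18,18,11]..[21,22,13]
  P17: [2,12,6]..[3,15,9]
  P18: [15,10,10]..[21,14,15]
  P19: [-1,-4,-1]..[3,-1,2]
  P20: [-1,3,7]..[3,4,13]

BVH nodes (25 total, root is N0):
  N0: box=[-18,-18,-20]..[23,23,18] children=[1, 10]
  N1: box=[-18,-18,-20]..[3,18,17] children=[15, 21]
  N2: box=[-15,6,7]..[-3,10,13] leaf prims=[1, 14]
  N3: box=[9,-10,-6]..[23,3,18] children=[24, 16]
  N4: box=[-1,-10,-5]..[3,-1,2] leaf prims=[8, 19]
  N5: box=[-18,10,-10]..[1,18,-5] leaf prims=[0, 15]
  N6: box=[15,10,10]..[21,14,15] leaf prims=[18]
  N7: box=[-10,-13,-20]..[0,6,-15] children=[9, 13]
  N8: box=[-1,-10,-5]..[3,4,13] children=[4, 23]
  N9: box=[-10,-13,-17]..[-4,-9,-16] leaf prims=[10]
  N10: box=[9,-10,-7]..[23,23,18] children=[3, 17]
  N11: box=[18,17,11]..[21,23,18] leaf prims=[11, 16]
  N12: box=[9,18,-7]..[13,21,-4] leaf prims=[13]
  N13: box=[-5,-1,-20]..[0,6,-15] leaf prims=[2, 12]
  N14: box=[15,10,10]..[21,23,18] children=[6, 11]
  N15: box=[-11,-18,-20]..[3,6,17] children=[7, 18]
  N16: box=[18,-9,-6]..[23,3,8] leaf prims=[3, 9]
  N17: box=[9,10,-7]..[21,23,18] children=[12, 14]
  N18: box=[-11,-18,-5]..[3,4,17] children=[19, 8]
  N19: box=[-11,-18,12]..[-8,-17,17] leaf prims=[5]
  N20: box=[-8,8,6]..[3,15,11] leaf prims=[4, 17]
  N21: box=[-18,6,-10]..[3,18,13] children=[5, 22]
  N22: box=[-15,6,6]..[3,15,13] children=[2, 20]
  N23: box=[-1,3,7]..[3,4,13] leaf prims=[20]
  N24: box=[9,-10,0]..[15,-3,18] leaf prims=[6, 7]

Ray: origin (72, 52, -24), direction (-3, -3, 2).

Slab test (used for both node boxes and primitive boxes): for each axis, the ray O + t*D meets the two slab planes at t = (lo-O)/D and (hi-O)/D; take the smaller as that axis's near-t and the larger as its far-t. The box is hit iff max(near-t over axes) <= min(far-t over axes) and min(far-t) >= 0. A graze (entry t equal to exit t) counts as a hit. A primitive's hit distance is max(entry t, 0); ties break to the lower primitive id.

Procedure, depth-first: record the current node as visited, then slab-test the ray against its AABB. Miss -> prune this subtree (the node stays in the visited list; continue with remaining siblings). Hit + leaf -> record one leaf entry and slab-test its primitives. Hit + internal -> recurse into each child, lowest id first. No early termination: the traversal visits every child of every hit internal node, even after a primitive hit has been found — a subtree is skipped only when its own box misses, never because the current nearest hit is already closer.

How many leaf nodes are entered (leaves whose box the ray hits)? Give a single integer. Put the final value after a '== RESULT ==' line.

Traverse from the root:
N0 x:[49/3,30] y:[29/3,70/3] z:[2,21] -> hit [49/3,21], descend [1, 10]
  N1 x:[23,30] y:[34/3,70/3] z:[2,41/2] -> miss, prune
  N10 x:[49/3,21] y:[29/3,62/3] z:[17/2,21] -> hit [49/3,62/3], descend [3, 17]
    N3 x:[49/3,21] y:[49/3,62/3] z:[9,21] -> hit [49/3,62/3], descend [16, 24]
      N16 x:[49/3,18] y:[49/3,61/3] z:[9,16] -> miss, prune
      N24 x:[19,21] y:[55/3,62/3] z:[12,21] -> hit [19,62/3] leaf, test {P6@t=20, P7(miss)}
    N17 x:[17,21] y:[29/3,14] z:[17/2,21] -> miss, prune

7 AABB tests over nodes [0, 1, 10, 3, 16, 24, 17]; 1 leaf entered; closest P6.

== RESULT ==
1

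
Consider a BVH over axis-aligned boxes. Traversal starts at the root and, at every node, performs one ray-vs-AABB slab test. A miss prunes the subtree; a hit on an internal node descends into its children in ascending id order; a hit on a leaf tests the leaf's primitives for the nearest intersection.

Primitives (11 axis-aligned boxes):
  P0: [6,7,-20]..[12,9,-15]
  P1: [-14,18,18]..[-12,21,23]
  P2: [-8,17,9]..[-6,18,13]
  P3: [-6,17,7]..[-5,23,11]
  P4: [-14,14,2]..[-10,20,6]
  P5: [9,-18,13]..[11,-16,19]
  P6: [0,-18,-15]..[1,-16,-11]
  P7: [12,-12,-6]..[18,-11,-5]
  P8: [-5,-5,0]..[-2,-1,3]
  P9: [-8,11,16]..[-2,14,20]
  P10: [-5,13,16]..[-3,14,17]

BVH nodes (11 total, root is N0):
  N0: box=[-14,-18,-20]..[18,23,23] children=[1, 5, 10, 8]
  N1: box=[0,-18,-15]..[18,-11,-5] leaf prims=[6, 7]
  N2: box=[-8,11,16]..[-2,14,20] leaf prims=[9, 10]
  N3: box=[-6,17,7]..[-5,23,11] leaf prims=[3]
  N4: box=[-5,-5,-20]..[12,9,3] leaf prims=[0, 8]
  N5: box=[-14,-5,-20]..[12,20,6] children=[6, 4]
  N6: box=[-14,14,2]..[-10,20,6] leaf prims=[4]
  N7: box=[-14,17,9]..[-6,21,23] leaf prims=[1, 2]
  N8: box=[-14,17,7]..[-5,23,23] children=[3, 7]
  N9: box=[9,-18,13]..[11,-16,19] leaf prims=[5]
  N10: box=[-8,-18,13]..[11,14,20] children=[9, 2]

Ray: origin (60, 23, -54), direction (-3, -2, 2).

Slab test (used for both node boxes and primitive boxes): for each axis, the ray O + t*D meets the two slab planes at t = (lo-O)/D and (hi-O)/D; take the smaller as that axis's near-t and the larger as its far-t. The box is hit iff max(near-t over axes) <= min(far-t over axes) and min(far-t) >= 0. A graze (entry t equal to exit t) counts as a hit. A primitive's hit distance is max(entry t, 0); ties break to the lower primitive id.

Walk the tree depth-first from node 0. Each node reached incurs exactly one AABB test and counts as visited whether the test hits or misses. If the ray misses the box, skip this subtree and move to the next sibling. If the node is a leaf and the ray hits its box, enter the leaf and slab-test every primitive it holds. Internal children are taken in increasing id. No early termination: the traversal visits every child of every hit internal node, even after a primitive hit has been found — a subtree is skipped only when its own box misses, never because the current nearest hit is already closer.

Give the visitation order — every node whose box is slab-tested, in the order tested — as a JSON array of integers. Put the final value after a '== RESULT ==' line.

Traverse from the root:
N0 x:[14,74/3] y:[0,41/2] z:[17,77/2] -> hit [17,41/2], descend [1, 5, 8, 10]
  N1 x:[14,20] y:[17,41/2] z:[39/2,49/2] -> hit [39/2,20] leaf, test {P6@t=59/3, P7(miss)}
  N5 x:[16,74/3] y:[3/2,14] z:[17,30] -> miss, prune
  N8 x:[65/3,74/3] y:[0,3] z:[61/2,77/2] -> miss, prune
  N10 x:[49/3,68/3] y:[9/2,41/2] z:[67/2,37] -> miss, prune

Visited [0, 1, 5, 8, 10]. Tests: 5 box, 1 leaf. Nearest: P6.

== RESULT ==
[0, 1, 5, 8, 10]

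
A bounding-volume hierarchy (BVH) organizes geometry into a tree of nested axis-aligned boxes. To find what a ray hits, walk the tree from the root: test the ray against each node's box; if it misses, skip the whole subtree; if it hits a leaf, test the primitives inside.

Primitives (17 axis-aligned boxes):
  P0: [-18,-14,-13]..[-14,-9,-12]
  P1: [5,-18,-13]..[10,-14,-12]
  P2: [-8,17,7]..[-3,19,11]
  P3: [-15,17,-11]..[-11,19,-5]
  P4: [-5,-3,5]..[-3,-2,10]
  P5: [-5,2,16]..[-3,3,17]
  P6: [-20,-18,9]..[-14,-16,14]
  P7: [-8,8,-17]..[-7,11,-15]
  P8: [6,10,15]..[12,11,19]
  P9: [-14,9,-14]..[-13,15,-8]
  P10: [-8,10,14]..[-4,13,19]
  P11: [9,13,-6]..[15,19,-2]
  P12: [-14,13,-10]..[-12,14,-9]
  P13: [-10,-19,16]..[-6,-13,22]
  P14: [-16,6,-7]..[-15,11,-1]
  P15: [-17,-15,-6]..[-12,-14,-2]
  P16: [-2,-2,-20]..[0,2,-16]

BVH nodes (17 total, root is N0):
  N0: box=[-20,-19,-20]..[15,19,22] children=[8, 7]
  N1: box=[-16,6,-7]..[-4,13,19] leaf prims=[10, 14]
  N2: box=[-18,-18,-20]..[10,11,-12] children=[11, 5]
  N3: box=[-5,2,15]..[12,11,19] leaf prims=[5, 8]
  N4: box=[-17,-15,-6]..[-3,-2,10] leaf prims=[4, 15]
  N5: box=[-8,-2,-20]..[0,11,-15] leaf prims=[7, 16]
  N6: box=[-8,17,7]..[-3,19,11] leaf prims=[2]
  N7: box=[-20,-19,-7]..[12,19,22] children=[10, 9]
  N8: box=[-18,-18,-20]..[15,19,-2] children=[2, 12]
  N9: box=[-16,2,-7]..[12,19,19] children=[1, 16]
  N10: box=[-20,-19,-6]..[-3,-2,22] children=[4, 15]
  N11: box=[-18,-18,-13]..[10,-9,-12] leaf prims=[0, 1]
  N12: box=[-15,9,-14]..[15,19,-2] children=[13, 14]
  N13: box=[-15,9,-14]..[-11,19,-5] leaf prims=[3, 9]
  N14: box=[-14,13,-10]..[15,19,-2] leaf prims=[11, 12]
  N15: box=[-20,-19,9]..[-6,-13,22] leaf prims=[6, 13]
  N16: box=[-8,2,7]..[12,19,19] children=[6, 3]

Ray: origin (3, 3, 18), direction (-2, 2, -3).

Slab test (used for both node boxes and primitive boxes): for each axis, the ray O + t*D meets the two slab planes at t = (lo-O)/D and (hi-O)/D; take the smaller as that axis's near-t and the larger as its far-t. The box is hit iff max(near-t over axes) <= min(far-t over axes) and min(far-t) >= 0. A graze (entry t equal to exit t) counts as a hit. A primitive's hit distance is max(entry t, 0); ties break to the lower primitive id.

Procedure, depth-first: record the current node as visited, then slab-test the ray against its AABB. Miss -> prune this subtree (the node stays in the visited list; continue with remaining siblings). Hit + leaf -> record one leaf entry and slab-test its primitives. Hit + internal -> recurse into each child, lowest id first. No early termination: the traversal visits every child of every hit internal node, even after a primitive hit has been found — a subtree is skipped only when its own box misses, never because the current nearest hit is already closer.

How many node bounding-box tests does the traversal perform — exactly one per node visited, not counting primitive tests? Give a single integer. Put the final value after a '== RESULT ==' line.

Traverse from the root:
N0 x:[-6,23/2] y:[-11,8] z:[-4/3,38/3] -> hit [-4/3,8], descend [7, 8]
  N7 x:[-9/2,23/2] y:[-11,8] z:[-4/3,25/3] -> hit [-4/3,8], descend [9, 10]
    N9 x:[-9/2,19/2] y:[-1/2,8] z:[-1/3,25/3] -> hit [-1/3,8], descend [1, 16]
      N1 x:[7/2,19/2] y:[3/2,5] z:[-1/3,25/3] -> hit [7/2,5] leaf, test {P10(miss), P14(miss)}
      N16 x:[-9/2,11/2] y:[-1/2,8] z:[-1/3,11/3] -> hit [-1/3,11/3], descend [3, 6]
        N3 x:[-9/2,4] y:[-1/2,4] z:[-1/3,1] -> hit [-1/3,1] leaf, test {P5(miss), P8(miss)}
        N6 x:[3,11/2] y:[7,8] z:[7/3,11/3] -> miss, prune
    N10 x:[3,23/2] y:[-11,-5/2] z:[-4/3,8] -> miss, prune
  N8 x:[-6,21/2] y:[-21/2,8] z:[20/3,38/3] -> hit [20/3,8], descend [2, 12]
    N2 x:[-7/2,21/2] y:[-21/2,4] z:[10,38/3] -> miss, prune
    N12 x:[-6,9] y:[3,8] z:[20/3,32/3] -> hit [20/3,8], descend [13, 14]
      N13 x:[7,9] y:[3,8] z:[23/3,32/3] -> hit [23/3,8] leaf, test {P3@t=23/3, P9(miss)}
      N14 x:[-6,17/2] y:[5,8] z:[20/3,28/3] -> hit [20/3,8] leaf, test {P11(miss), P12(miss)}

13 AABB tests over nodes [0, 7, 9, 1, 16, 3, 6, 10, 8, 2, 12, 13, 14]; 4 leaves entered; closest P3.

== RESULT ==
13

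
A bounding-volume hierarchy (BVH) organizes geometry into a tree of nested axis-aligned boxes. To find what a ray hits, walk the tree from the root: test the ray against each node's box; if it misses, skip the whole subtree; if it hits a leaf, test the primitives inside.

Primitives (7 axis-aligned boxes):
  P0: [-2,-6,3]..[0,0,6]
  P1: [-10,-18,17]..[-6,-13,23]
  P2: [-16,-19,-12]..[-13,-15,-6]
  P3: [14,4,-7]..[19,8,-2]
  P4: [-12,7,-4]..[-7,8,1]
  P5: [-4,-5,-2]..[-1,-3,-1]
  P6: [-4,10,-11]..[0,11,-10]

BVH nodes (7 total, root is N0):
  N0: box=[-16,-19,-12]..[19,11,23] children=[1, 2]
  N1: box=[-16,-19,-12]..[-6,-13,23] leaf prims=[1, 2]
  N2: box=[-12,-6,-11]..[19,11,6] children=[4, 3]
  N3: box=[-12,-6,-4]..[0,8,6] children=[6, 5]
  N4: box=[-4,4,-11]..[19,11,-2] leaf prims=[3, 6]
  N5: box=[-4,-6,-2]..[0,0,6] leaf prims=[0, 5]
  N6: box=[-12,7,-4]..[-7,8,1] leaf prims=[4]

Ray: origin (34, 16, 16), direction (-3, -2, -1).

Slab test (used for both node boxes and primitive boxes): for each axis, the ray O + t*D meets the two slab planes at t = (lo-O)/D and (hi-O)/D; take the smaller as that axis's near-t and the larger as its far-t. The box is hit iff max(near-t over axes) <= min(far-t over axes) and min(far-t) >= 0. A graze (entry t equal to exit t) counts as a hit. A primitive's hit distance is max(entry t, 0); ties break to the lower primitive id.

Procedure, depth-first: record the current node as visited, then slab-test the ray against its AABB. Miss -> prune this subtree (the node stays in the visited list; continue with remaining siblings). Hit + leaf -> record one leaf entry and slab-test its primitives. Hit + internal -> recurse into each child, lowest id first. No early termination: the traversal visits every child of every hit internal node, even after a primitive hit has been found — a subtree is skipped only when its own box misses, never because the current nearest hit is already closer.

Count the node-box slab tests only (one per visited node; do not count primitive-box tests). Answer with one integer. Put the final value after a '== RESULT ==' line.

Trace the traversal:
N0 x:[5,50/3] y:[5/2,35/2] z:[-7,28] -> hit [5,50/3], descend [1, 2]
  N1 x:[40/3,50/3] y:[29/2,35/2] z:[-7,28] -> hit [29/2,50/3] leaf, test {P1(miss), P2(miss)}
  N2 x:[5,46/3] y:[5/2,11] z:[10,27] -> hit [10,11], descend [3, 4]
    N3 x:[34/3,46/3] y:[4,11] z:[10,20] -> miss, prune
    N4 x:[5,38/3] y:[5/2,6] z:[18,27] -> miss, prune

Summary -> nodes [0, 1, 2, 3, 4]; box-tests=5; leaf-entries=1; first=miss

== RESULT ==
5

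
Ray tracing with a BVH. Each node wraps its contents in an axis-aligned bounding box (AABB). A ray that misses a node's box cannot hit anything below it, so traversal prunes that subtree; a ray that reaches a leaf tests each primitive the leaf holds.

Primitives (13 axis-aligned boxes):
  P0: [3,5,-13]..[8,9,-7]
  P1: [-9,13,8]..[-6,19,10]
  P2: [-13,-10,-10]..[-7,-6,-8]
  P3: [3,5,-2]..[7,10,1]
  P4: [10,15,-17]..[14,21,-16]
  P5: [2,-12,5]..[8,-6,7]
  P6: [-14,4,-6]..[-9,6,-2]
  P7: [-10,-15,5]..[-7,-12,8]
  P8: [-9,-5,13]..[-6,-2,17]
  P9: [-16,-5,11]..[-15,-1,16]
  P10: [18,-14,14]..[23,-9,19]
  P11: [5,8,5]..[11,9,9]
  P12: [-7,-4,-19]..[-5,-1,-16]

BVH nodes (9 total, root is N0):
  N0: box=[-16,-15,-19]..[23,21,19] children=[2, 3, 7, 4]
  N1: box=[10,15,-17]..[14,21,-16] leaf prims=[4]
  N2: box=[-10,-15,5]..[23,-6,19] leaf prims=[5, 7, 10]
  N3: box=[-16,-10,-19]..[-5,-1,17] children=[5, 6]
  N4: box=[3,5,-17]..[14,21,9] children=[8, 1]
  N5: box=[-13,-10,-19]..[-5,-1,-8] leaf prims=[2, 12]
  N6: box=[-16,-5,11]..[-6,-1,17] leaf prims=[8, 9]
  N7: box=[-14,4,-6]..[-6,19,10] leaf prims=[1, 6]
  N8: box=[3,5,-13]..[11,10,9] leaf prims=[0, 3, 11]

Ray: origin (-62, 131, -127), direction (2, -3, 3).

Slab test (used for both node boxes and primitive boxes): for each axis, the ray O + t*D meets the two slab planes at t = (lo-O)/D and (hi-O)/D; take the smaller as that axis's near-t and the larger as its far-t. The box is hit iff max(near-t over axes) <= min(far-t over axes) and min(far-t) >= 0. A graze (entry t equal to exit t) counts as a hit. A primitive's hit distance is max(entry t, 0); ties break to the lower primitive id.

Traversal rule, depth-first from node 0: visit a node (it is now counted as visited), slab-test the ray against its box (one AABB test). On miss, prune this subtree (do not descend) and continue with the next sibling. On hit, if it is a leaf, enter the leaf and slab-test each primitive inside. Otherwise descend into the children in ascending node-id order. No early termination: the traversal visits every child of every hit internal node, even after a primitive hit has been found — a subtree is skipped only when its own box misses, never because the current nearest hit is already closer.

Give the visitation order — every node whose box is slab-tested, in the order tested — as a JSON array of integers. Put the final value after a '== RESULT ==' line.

Walk:
N0 x:[23,85/2] y:[110/3,146/3] z:[36,146/3] -> hit [110/3,85/2], descend [2, 3, 4, 7]
  N2 x:[26,85/2] y:[137/3,146/3] z:[44,146/3] -> miss, prune
  N3 x:[23,57/2] y:[44,47] z:[36,48] -> miss, prune
  N4 x:[65/2,38] y:[110/3,42] z:[110/3,136/3] -> hit [110/3,38], descend [1, 8]
    N1 x:[36,38] y:[110/3,116/3] z:[110/3,37] -> hit [110/3,37] leaf, test {P4@t=110/3}
    N8 x:[65/2,73/2] y:[121/3,42] z:[38,136/3] -> miss, prune
  N7 x:[24,28] y:[112/3,127/3] z:[121/3,137/3] -> miss, prune

Visited [0, 2, 3, 4, 1, 8, 7]. Tests: 7 box, 1 leaf. Nearest: P4.

== RESULT ==
[0, 2, 3, 4, 1, 8, 7]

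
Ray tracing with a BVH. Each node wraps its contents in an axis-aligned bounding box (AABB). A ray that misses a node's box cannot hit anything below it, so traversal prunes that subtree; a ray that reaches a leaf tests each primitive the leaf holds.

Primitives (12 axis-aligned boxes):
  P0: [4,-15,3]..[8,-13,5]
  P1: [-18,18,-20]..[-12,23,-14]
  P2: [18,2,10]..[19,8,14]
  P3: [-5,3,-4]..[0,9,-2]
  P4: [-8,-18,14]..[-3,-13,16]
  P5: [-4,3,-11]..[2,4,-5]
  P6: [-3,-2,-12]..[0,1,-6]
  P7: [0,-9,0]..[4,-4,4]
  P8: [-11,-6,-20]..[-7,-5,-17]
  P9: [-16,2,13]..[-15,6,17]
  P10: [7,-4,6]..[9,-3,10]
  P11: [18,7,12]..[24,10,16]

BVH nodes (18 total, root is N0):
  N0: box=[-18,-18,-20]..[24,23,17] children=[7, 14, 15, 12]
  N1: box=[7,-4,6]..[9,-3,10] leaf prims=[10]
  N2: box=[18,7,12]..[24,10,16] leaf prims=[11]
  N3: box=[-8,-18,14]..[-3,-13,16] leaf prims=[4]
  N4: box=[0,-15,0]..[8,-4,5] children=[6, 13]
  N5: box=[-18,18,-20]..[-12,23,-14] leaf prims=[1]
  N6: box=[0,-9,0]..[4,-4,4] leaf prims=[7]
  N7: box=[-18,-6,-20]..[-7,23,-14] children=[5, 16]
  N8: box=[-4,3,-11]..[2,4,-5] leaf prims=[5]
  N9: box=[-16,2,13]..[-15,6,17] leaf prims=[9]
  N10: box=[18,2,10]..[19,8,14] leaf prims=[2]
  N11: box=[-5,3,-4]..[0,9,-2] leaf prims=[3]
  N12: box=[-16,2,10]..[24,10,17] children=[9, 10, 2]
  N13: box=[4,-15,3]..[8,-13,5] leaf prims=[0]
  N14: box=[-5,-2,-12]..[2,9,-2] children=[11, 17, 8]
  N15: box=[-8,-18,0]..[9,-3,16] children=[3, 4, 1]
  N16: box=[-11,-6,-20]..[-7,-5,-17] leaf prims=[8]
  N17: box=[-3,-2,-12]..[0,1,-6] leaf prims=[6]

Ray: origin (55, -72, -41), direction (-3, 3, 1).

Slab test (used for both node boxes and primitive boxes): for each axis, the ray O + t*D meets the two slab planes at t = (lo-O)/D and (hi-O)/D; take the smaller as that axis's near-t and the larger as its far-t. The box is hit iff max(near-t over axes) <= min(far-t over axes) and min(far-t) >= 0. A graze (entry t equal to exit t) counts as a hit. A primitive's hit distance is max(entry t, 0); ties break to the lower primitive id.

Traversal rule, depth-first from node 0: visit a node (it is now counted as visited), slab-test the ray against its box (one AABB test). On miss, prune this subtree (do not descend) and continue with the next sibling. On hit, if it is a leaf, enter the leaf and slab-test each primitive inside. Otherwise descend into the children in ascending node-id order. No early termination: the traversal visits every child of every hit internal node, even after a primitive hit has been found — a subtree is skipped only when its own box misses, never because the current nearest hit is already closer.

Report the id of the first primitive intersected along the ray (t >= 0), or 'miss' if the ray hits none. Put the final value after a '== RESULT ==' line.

Trace the traversal:
N0 x:[31/3,73/3] y:[18,95/3] z:[21,58] -> hit [21,73/3], descend [7, 12, 14, 15]
  N7 x:[62/3,73/3] y:[22,95/3] z:[21,27] -> hit [22,73/3], descend [5, 16]
    N5 x:[67/3,73/3] y:[30,95/3] z:[21,27] -> miss, prune
    N16 x:[62/3,22] y:[22,67/3] z:[21,24] -> hit [22,22] leaf, test {P8@t=22}
  N12 x:[31/3,71/3] y:[74/3,82/3] z:[51,58] -> miss, prune
  N14 x:[53/3,20] y:[70/3,27] z:[29,39] -> miss, prune
  N15 x:[46/3,21] y:[18,23] z:[41,57] -> miss, prune

7 AABB tests over nodes [0, 7, 5, 16, 12, 14, 15]; 1 leaf entered; closest P8.

== RESULT ==
8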